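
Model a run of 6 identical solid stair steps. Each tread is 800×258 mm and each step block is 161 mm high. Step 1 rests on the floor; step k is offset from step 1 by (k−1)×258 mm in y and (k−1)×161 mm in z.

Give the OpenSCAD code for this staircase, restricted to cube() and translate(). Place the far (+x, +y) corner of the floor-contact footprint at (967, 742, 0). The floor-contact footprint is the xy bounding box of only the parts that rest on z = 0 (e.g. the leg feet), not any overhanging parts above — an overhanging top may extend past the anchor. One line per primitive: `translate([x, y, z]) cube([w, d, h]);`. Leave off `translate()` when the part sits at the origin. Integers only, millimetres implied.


translate([167, 484, 0]) cube([800, 258, 161]);
translate([167, 742, 161]) cube([800, 258, 161]);
translate([167, 1000, 322]) cube([800, 258, 161]);
translate([167, 1258, 483]) cube([800, 258, 161]);
translate([167, 1516, 644]) cube([800, 258, 161]);
translate([167, 1774, 805]) cube([800, 258, 161]);


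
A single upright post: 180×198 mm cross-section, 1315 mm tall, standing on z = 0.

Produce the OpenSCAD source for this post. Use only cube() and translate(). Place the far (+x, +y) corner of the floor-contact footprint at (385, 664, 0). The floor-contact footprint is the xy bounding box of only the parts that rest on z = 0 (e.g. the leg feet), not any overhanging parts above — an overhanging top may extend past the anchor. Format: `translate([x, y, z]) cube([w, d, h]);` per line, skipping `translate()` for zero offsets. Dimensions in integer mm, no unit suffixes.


translate([205, 466, 0]) cube([180, 198, 1315]);


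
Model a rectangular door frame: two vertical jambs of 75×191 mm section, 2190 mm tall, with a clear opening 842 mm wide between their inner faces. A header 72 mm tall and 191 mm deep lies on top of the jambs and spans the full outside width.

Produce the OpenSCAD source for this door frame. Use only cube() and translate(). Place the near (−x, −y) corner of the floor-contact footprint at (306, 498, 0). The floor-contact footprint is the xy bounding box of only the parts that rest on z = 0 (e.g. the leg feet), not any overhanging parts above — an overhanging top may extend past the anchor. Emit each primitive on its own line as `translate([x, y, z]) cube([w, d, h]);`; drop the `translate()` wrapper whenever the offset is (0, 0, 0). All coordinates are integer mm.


translate([306, 498, 0]) cube([75, 191, 2190]);
translate([1223, 498, 0]) cube([75, 191, 2190]);
translate([306, 498, 2190]) cube([992, 191, 72]);


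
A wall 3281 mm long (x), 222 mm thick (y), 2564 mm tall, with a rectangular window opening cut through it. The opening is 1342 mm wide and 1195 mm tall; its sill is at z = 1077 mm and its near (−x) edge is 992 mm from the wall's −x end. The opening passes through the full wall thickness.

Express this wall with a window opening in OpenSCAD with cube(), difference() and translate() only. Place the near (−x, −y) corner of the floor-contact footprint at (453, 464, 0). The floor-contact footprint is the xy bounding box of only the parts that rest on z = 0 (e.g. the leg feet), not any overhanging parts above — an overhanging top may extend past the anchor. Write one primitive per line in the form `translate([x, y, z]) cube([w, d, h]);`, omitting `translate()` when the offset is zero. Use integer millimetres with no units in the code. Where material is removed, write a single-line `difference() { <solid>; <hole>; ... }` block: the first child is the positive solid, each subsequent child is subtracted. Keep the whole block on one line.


difference() { translate([453, 464, 0]) cube([3281, 222, 2564]); translate([1445, 464, 1077]) cube([1342, 222, 1195]); }


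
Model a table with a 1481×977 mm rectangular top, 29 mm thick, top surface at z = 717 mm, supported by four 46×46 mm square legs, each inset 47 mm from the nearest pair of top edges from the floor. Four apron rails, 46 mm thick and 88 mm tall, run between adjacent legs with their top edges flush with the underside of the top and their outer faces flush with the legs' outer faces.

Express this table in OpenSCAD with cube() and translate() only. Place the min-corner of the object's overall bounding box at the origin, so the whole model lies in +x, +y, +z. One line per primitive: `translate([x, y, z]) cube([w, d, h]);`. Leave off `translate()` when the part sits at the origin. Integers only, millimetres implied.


translate([0, 0, 688]) cube([1481, 977, 29]);
translate([47, 47, 0]) cube([46, 46, 688]);
translate([1388, 47, 0]) cube([46, 46, 688]);
translate([47, 884, 0]) cube([46, 46, 688]);
translate([1388, 884, 0]) cube([46, 46, 688]);
translate([93, 47, 600]) cube([1295, 46, 88]);
translate([93, 884, 600]) cube([1295, 46, 88]);
translate([47, 93, 600]) cube([46, 791, 88]);
translate([1388, 93, 600]) cube([46, 791, 88]);


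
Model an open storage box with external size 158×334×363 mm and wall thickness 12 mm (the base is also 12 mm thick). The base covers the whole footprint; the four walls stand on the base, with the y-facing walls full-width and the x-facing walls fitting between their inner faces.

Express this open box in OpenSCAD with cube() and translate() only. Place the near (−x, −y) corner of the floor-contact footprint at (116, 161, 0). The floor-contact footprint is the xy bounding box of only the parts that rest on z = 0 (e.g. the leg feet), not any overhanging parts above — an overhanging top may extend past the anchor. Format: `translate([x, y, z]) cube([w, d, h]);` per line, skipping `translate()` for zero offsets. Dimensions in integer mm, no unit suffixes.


translate([116, 161, 0]) cube([158, 334, 12]);
translate([116, 161, 12]) cube([158, 12, 351]);
translate([116, 483, 12]) cube([158, 12, 351]);
translate([116, 173, 12]) cube([12, 310, 351]);
translate([262, 173, 12]) cube([12, 310, 351]);


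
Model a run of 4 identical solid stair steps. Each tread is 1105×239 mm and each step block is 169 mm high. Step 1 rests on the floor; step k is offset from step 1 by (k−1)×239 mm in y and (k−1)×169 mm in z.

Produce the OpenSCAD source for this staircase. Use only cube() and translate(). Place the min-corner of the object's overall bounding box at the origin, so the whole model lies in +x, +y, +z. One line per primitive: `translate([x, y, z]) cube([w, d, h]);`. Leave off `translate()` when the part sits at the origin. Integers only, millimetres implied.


cube([1105, 239, 169]);
translate([0, 239, 169]) cube([1105, 239, 169]);
translate([0, 478, 338]) cube([1105, 239, 169]);
translate([0, 717, 507]) cube([1105, 239, 169]);


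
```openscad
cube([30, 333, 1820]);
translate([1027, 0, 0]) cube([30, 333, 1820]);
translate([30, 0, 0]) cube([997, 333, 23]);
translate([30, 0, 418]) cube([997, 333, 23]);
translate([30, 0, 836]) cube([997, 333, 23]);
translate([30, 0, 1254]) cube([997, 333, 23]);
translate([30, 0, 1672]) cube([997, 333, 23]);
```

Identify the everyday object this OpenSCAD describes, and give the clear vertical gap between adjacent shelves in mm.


A bookshelf. The clear shelf gap is 395 mm.

Two tall side panels with 5 horizontal boards between them — a bookshelf. The first two shelf undersides are at z = 0 and z = 418; with shelf thickness 23, the clear gap is 418 − 0 − 23 = 395 mm.


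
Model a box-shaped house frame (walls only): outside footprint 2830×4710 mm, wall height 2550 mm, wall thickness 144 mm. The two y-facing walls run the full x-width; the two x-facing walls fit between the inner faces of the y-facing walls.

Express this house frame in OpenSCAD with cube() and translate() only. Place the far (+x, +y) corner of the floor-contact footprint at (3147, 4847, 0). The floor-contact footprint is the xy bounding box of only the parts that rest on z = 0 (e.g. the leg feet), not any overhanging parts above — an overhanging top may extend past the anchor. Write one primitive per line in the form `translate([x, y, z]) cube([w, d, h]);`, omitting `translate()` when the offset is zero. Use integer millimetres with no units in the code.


translate([317, 137, 0]) cube([2830, 144, 2550]);
translate([317, 4703, 0]) cube([2830, 144, 2550]);
translate([317, 281, 0]) cube([144, 4422, 2550]);
translate([3003, 281, 0]) cube([144, 4422, 2550]);


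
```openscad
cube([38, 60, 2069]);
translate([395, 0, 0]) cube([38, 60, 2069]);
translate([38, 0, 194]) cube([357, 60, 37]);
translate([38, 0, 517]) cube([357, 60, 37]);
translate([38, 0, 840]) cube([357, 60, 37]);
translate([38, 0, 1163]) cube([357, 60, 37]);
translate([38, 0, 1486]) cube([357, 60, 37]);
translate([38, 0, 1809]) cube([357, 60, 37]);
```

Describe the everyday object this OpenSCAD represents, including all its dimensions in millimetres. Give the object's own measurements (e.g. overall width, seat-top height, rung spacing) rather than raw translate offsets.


A straight ladder. Two 38×60 mm vertical rails, 2069 mm tall, stand 433 mm apart (outside-to-outside) with their front faces coplanar on the −y side. 6 rungs, each 60 mm deep and 37 mm tall, span between the inner faces of the rails, front faces flush with the rails. The lowest rung's underside is at z = 194 mm and rungs are spaced 323 mm apart (underside to underside).


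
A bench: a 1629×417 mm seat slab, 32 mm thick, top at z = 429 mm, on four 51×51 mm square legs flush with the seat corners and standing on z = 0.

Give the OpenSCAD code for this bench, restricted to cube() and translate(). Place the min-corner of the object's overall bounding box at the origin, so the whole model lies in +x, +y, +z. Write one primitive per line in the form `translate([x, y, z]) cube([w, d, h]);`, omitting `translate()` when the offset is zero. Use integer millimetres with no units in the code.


translate([0, 0, 397]) cube([1629, 417, 32]);
cube([51, 51, 397]);
translate([0, 366, 0]) cube([51, 51, 397]);
translate([1578, 0, 0]) cube([51, 51, 397]);
translate([1578, 366, 0]) cube([51, 51, 397]);


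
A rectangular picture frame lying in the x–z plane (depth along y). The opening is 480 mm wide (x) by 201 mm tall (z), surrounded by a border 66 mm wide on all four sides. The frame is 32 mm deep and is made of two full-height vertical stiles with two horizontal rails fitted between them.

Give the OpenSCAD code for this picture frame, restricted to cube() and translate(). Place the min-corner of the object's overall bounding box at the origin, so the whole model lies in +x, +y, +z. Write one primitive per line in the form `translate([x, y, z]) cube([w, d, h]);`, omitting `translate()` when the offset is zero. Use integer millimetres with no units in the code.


cube([66, 32, 333]);
translate([546, 0, 0]) cube([66, 32, 333]);
translate([66, 0, 0]) cube([480, 32, 66]);
translate([66, 0, 267]) cube([480, 32, 66]);


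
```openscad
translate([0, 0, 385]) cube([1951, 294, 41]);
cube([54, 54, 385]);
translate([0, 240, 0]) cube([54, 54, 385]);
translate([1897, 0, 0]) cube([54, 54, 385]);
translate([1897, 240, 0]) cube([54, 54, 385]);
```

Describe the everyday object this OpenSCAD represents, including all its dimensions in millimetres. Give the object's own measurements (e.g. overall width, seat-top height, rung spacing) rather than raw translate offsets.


A bench: a 1951×294 mm seat slab, 41 mm thick, top at z = 426 mm, on four 54×54 mm square legs flush with the seat corners and standing on z = 0.


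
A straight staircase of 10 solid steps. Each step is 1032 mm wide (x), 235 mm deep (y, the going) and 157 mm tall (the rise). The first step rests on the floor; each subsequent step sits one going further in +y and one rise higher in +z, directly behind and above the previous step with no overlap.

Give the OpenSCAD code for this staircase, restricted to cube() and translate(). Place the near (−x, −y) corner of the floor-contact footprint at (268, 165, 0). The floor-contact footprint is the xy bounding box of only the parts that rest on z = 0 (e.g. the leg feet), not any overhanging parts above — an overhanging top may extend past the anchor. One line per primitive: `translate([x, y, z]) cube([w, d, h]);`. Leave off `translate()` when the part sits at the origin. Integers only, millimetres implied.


translate([268, 165, 0]) cube([1032, 235, 157]);
translate([268, 400, 157]) cube([1032, 235, 157]);
translate([268, 635, 314]) cube([1032, 235, 157]);
translate([268, 870, 471]) cube([1032, 235, 157]);
translate([268, 1105, 628]) cube([1032, 235, 157]);
translate([268, 1340, 785]) cube([1032, 235, 157]);
translate([268, 1575, 942]) cube([1032, 235, 157]);
translate([268, 1810, 1099]) cube([1032, 235, 157]);
translate([268, 2045, 1256]) cube([1032, 235, 157]);
translate([268, 2280, 1413]) cube([1032, 235, 157]);


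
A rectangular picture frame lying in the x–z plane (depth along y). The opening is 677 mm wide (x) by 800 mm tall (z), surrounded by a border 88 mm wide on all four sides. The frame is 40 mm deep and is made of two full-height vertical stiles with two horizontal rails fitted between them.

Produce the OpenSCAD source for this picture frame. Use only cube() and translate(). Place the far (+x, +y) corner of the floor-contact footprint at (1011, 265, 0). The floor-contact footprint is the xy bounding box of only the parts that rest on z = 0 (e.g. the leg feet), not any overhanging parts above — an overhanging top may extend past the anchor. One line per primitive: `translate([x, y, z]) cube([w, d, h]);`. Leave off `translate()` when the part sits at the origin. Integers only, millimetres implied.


translate([158, 225, 0]) cube([88, 40, 976]);
translate([923, 225, 0]) cube([88, 40, 976]);
translate([246, 225, 0]) cube([677, 40, 88]);
translate([246, 225, 888]) cube([677, 40, 88]);


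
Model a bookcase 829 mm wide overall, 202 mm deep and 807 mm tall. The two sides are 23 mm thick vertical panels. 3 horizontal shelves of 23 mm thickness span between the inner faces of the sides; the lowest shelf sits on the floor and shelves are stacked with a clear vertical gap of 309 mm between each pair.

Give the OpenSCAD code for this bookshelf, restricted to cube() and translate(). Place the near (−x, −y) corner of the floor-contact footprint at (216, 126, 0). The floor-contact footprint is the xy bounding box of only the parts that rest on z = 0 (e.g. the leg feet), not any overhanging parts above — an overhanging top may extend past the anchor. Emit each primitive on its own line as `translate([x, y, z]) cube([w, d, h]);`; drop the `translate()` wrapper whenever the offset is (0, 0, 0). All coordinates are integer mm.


translate([216, 126, 0]) cube([23, 202, 807]);
translate([1022, 126, 0]) cube([23, 202, 807]);
translate([239, 126, 0]) cube([783, 202, 23]);
translate([239, 126, 332]) cube([783, 202, 23]);
translate([239, 126, 664]) cube([783, 202, 23]);


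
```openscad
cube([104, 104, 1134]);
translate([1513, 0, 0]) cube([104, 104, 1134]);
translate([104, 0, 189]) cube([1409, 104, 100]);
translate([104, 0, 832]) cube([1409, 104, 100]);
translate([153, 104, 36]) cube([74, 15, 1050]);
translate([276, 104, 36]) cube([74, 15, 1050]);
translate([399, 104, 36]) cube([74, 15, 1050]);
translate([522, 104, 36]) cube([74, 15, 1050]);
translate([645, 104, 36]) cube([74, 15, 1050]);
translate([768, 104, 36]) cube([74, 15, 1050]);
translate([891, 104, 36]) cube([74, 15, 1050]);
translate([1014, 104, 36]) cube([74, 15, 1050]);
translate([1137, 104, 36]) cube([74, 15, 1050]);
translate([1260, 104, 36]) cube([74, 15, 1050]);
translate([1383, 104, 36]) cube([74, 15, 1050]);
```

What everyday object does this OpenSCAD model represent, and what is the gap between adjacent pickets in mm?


A fence section. The picket gap is 49 mm.

Two posts, two rails, 11 pickets — a fence section. Span 1409 mm holds 11 pickets of 74 mm with 12 equal gaps: ⌊(1409 − 11·74) / 12⌋ = 49 mm.


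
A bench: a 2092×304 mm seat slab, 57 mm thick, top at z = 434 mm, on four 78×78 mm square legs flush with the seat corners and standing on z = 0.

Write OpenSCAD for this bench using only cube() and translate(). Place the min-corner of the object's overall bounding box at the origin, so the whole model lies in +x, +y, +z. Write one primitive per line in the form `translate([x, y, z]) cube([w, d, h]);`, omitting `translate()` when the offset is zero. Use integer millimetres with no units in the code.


translate([0, 0, 377]) cube([2092, 304, 57]);
cube([78, 78, 377]);
translate([0, 226, 0]) cube([78, 78, 377]);
translate([2014, 0, 0]) cube([78, 78, 377]);
translate([2014, 226, 0]) cube([78, 78, 377]);


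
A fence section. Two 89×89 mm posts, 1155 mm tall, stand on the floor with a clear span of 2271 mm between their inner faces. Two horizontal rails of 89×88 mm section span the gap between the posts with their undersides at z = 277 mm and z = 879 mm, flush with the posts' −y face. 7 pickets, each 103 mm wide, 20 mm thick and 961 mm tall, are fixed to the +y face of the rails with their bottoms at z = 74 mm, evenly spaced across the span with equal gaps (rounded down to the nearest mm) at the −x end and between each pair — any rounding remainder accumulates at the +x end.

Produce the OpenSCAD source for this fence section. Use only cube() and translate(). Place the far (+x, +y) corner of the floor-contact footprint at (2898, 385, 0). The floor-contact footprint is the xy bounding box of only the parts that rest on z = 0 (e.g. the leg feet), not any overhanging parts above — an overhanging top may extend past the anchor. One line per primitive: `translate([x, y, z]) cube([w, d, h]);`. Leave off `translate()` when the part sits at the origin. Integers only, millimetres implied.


translate([449, 296, 0]) cube([89, 89, 1155]);
translate([2809, 296, 0]) cube([89, 89, 1155]);
translate([538, 296, 277]) cube([2271, 89, 88]);
translate([538, 296, 879]) cube([2271, 89, 88]);
translate([731, 385, 74]) cube([103, 20, 961]);
translate([1027, 385, 74]) cube([103, 20, 961]);
translate([1323, 385, 74]) cube([103, 20, 961]);
translate([1619, 385, 74]) cube([103, 20, 961]);
translate([1915, 385, 74]) cube([103, 20, 961]);
translate([2211, 385, 74]) cube([103, 20, 961]);
translate([2507, 385, 74]) cube([103, 20, 961]);


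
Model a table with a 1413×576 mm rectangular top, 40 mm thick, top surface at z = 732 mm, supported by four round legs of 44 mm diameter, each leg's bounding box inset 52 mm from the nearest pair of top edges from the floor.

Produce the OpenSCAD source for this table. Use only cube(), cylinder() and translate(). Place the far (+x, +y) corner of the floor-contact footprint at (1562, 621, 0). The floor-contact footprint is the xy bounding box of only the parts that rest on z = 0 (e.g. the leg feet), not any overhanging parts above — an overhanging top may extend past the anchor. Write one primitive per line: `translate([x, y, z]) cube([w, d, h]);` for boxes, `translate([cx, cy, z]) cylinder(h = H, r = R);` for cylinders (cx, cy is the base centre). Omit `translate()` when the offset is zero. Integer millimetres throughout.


// leg_h = 732 - 40 = 692
translate([201, 97, 692]) cube([1413, 576, 40]);
translate([275, 171, 0]) cylinder(h = 692, r = 22);
translate([1540, 171, 0]) cylinder(h = 692, r = 22);
translate([275, 599, 0]) cylinder(h = 692, r = 22);
translate([1540, 599, 0]) cylinder(h = 692, r = 22);


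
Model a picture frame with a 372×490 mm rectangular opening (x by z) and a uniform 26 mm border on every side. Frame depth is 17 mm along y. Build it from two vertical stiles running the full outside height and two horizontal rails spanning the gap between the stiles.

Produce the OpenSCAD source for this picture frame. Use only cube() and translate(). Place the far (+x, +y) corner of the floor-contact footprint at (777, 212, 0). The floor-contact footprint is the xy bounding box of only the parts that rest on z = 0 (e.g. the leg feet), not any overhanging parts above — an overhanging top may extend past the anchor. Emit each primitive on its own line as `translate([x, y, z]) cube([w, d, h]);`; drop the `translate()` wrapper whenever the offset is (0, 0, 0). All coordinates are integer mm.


translate([353, 195, 0]) cube([26, 17, 542]);
translate([751, 195, 0]) cube([26, 17, 542]);
translate([379, 195, 0]) cube([372, 17, 26]);
translate([379, 195, 516]) cube([372, 17, 26]);


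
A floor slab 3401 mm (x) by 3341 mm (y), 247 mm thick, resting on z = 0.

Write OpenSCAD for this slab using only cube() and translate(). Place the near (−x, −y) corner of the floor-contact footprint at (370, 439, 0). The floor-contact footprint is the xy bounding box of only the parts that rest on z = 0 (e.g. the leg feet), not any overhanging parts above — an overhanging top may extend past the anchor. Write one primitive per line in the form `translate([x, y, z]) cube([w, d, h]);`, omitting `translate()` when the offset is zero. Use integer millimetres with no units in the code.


translate([370, 439, 0]) cube([3401, 3341, 247]);


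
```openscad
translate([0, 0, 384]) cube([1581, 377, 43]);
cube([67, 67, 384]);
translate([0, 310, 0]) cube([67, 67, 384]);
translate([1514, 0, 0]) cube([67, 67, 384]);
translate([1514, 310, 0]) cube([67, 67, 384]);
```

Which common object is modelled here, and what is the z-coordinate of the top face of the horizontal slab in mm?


A bench. The seat-top height is 427 mm.

A long slab on four corner posts — a bench. The slab sits at z = 384 with thickness 43, so the top is 384 + 43 = 427 mm.


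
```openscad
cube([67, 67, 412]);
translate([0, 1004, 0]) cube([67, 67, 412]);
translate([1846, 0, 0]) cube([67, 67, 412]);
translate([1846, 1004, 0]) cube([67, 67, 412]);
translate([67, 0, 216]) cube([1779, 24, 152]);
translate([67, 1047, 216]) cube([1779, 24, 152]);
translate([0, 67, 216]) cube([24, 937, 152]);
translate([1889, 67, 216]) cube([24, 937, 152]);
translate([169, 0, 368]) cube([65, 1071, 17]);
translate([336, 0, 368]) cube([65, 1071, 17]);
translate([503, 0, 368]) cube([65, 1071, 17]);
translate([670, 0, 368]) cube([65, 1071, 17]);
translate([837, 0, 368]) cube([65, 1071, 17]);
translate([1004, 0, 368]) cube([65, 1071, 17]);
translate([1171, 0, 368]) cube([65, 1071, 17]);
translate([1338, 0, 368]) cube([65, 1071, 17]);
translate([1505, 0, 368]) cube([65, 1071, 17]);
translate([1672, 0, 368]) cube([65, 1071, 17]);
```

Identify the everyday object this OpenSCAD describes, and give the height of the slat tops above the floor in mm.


A bed frame. The slat-top height is 385 mm.

Four posts, four rails, and a row of slats — a bed frame. Slats sit on the rails at z = 216 + 152 = 368; with slat thickness 17, the top is 385 mm.


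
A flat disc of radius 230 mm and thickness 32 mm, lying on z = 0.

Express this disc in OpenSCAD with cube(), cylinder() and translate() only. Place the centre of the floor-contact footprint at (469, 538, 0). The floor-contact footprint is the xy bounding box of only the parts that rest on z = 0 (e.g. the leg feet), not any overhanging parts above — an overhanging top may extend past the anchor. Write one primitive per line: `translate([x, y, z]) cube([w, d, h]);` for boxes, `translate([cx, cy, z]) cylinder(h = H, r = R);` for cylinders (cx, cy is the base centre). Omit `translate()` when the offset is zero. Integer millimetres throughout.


translate([469, 538, 0]) cylinder(h = 32, r = 230);


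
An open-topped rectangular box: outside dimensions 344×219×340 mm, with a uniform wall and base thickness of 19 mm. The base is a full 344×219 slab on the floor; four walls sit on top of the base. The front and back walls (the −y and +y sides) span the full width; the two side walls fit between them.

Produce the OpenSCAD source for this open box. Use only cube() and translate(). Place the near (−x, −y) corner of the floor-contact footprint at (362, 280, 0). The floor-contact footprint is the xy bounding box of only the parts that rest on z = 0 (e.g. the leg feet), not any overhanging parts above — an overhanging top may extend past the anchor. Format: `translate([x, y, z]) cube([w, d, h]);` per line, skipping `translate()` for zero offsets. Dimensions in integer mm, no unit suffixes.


translate([362, 280, 0]) cube([344, 219, 19]);
translate([362, 280, 19]) cube([344, 19, 321]);
translate([362, 480, 19]) cube([344, 19, 321]);
translate([362, 299, 19]) cube([19, 181, 321]);
translate([687, 299, 19]) cube([19, 181, 321]);


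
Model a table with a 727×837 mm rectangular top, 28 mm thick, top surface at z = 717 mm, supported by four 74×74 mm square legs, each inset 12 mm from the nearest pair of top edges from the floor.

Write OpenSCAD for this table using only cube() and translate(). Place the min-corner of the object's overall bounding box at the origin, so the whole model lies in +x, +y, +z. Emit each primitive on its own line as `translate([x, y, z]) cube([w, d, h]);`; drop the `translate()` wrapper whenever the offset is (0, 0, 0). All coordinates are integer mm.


translate([0, 0, 689]) cube([727, 837, 28]);
translate([12, 12, 0]) cube([74, 74, 689]);
translate([641, 12, 0]) cube([74, 74, 689]);
translate([12, 751, 0]) cube([74, 74, 689]);
translate([641, 751, 0]) cube([74, 74, 689]);


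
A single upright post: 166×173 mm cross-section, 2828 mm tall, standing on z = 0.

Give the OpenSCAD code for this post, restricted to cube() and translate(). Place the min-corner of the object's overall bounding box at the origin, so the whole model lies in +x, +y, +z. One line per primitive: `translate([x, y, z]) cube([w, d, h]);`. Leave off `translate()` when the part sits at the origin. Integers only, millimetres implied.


cube([166, 173, 2828]);


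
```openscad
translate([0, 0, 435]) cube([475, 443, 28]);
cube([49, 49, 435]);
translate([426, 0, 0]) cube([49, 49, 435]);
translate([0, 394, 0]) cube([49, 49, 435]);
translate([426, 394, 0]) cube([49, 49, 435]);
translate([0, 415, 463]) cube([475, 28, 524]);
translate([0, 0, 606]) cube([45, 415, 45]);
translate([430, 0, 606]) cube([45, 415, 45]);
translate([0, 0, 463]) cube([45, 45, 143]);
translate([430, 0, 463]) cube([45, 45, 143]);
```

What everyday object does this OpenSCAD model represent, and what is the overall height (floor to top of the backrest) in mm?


A chair. The overall height is 987 mm.

A slab on four corner posts with a tall panel at the back — a chair. The seat slab sits at z = 435 with thickness 28, and the 524 mm backrest starts at the seat top, so the overall height is 435 + 28 + 524 = 987 mm.


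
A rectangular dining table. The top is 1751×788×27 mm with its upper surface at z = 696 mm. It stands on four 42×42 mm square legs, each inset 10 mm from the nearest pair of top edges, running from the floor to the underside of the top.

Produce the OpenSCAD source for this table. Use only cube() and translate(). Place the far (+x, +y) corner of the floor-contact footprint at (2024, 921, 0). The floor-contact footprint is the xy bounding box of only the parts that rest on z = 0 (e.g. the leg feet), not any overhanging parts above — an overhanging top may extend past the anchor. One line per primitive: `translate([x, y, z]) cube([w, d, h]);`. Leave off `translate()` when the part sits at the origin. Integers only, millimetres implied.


// leg_h = 696 - 27 = 669
translate([283, 143, 669]) cube([1751, 788, 27]);
translate([293, 153, 0]) cube([42, 42, 669]);
translate([1982, 153, 0]) cube([42, 42, 669]);
translate([293, 879, 0]) cube([42, 42, 669]);
translate([1982, 879, 0]) cube([42, 42, 669]);


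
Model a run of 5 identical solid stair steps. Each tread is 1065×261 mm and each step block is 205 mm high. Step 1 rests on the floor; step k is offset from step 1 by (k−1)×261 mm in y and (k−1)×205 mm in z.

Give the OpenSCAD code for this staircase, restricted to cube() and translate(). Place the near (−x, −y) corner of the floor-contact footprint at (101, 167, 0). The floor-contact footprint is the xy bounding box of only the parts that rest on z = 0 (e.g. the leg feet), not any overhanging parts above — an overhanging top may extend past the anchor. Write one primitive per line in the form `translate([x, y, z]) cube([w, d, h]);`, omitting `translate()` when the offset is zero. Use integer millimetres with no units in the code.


translate([101, 167, 0]) cube([1065, 261, 205]);
translate([101, 428, 205]) cube([1065, 261, 205]);
translate([101, 689, 410]) cube([1065, 261, 205]);
translate([101, 950, 615]) cube([1065, 261, 205]);
translate([101, 1211, 820]) cube([1065, 261, 205]);


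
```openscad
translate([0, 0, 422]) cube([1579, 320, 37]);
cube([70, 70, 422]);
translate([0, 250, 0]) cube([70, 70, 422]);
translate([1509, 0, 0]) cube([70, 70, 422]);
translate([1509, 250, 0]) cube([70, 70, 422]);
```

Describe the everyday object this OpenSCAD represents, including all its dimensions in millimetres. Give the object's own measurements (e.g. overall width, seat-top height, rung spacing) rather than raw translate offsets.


A long wooden bench with a 1579 mm (x) × 320 mm (y) seat, 37 mm thick, its top surface 459 mm above the floor. Four 70 mm square legs at the seat corners, flush with the edges, run from z = 0 to the seat underside.


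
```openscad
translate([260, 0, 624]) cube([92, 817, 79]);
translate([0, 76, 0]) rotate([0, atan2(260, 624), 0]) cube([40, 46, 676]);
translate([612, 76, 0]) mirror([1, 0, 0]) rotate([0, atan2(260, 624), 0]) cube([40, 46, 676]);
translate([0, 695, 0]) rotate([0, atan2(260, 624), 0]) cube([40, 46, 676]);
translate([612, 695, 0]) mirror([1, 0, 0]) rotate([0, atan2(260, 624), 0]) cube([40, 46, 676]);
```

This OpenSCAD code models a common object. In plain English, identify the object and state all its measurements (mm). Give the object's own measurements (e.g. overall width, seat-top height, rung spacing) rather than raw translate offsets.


A sawhorse. A 92×817×79 mm beam (x, y, z) sits on two A-frame leg pairs. Each pair is two raked legs of 40×46 mm section (46 mm along y) splaying symmetrically in x. Each leg rises 624 mm vertically over 260 mm of horizontal reach and is 676 mm long along its own axis. Every leg's outer bottom edge rests on the floor and its outer top edge meets a bottom edge of the beam — the left legs (tilting toward +x) meet the beam's −x bottom edge, the right legs (their mirror images, tilting toward −x) meet its +x bottom edge — so the leg tops tuck under the beam, the beam's underside is 624 mm above the floor, and the feet are 612 mm apart outside-to-outside with the beam centred between them. The two leg pairs are set in 76 mm from either end of the beam.


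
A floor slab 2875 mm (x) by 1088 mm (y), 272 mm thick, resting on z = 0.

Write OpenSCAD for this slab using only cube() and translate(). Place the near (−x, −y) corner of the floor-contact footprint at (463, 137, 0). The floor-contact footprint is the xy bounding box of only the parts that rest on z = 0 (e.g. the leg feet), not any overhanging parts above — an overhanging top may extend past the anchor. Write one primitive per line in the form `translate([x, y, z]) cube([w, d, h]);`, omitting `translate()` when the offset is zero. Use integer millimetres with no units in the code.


translate([463, 137, 0]) cube([2875, 1088, 272]);


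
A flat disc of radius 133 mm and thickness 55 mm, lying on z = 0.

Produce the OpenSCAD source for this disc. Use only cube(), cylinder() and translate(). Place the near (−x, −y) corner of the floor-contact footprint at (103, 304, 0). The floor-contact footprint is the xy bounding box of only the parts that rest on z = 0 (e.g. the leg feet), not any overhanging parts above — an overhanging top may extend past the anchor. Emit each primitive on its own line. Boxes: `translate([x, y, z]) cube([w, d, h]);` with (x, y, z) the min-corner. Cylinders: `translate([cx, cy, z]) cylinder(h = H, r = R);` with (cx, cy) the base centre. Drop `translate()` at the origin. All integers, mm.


translate([236, 437, 0]) cylinder(h = 55, r = 133);


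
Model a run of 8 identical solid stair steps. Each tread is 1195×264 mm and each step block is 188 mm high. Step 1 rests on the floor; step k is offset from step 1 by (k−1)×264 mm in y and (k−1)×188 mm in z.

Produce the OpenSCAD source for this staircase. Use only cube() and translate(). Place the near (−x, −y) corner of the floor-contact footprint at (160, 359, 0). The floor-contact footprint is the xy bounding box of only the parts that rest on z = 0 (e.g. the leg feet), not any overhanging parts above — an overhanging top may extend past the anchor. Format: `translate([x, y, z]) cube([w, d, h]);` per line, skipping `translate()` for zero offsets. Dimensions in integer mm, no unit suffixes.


translate([160, 359, 0]) cube([1195, 264, 188]);
translate([160, 623, 188]) cube([1195, 264, 188]);
translate([160, 887, 376]) cube([1195, 264, 188]);
translate([160, 1151, 564]) cube([1195, 264, 188]);
translate([160, 1415, 752]) cube([1195, 264, 188]);
translate([160, 1679, 940]) cube([1195, 264, 188]);
translate([160, 1943, 1128]) cube([1195, 264, 188]);
translate([160, 2207, 1316]) cube([1195, 264, 188]);


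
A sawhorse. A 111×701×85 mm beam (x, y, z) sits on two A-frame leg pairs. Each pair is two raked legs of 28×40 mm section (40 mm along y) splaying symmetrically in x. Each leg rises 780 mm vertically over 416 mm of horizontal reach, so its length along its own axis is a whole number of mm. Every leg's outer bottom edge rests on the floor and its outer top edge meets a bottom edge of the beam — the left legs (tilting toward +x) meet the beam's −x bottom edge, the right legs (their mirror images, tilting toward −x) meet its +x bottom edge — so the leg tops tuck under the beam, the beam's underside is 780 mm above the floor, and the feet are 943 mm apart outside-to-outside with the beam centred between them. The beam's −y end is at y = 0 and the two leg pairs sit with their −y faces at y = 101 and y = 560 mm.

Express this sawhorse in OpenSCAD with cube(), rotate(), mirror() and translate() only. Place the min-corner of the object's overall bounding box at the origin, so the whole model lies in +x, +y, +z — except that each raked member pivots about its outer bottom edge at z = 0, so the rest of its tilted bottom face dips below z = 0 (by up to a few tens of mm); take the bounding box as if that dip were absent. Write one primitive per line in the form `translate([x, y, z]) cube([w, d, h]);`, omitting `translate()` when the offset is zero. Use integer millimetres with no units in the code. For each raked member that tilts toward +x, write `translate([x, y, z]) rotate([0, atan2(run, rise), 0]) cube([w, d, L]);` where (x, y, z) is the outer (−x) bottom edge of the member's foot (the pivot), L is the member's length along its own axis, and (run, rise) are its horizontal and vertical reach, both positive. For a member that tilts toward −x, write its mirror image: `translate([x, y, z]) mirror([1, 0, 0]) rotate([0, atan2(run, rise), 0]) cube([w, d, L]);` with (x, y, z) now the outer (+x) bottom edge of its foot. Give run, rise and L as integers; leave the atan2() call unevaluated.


translate([416, 0, 780]) cube([111, 701, 85]);
translate([0, 101, 0]) rotate([0, atan2(416, 780), 0]) cube([28, 40, 884]);
translate([943, 101, 0]) mirror([1, 0, 0]) rotate([0, atan2(416, 780), 0]) cube([28, 40, 884]);
translate([0, 560, 0]) rotate([0, atan2(416, 780), 0]) cube([28, 40, 884]);
translate([943, 560, 0]) mirror([1, 0, 0]) rotate([0, atan2(416, 780), 0]) cube([28, 40, 884]);


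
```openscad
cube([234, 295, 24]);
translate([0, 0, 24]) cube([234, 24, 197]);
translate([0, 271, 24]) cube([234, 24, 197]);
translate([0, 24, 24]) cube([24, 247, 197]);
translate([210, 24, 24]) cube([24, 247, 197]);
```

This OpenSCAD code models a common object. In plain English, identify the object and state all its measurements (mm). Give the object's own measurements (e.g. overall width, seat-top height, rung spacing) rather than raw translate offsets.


An open-topped rectangular box: outside dimensions 234×295×221 mm, with a uniform wall and base thickness of 24 mm. The base is a full 234×295 slab on the floor; four walls sit on top of the base. The front and back walls (the −y and +y sides) span the full width; the two side walls fit between them.


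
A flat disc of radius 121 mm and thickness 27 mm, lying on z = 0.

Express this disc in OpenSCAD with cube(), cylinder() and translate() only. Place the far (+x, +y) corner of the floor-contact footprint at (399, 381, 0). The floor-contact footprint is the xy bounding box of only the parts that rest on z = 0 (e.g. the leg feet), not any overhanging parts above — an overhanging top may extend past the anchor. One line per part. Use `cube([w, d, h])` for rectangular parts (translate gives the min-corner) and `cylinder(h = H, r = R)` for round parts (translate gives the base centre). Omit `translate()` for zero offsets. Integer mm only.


translate([278, 260, 0]) cylinder(h = 27, r = 121);


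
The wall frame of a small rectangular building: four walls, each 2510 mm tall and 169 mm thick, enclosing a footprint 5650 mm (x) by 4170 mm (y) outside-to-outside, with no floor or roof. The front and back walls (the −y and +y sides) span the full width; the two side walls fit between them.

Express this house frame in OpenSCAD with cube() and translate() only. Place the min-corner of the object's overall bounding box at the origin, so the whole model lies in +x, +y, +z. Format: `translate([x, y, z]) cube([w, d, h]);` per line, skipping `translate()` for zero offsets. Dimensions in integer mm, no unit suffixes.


cube([5650, 169, 2510]);
translate([0, 4001, 0]) cube([5650, 169, 2510]);
translate([0, 169, 0]) cube([169, 3832, 2510]);
translate([5481, 169, 0]) cube([169, 3832, 2510]);


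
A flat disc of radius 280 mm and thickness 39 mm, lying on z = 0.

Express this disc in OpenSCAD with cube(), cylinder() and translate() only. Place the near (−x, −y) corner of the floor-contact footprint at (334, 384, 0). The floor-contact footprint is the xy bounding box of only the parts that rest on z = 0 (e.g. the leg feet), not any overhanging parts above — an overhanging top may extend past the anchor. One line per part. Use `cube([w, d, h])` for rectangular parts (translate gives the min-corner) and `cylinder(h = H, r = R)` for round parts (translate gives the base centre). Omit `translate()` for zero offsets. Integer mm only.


translate([614, 664, 0]) cylinder(h = 39, r = 280);


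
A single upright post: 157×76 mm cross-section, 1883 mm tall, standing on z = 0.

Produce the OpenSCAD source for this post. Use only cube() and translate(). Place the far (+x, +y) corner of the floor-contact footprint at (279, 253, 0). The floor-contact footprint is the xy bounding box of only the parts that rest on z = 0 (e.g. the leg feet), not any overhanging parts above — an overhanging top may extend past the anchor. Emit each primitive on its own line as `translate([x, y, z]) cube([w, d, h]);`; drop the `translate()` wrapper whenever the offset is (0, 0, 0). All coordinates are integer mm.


translate([122, 177, 0]) cube([157, 76, 1883]);


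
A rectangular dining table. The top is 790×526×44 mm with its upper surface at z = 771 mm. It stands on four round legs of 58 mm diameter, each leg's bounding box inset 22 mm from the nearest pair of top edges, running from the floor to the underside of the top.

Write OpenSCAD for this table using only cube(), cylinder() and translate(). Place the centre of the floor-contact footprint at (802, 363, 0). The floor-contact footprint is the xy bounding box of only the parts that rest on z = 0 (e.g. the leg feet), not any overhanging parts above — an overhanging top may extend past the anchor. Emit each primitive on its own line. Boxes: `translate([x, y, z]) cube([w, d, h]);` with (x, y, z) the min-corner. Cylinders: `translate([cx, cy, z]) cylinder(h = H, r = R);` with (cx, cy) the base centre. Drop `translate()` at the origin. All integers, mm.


translate([407, 100, 727]) cube([790, 526, 44]);
translate([458, 151, 0]) cylinder(h = 727, r = 29);
translate([1146, 151, 0]) cylinder(h = 727, r = 29);
translate([458, 575, 0]) cylinder(h = 727, r = 29);
translate([1146, 575, 0]) cylinder(h = 727, r = 29);
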